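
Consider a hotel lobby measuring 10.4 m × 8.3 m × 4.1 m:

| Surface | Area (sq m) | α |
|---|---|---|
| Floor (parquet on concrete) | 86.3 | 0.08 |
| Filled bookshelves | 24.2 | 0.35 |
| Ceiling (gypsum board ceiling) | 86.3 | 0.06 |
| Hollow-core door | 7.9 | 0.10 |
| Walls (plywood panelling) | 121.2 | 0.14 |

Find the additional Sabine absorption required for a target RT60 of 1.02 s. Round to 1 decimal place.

17.6 sabins

Equivalent absorption area: A₁ = 86.3*0.08 + 24.2*0.35 + 86.3*0.06 + 7.9*0.10 + 121.2*0.14 = 38.310 sq m.
V = 353.912 m³. Required absorption A₂ = 0.161 × 353.912 / 1.02 = 55.863 sabins.
Additional absorption ΔA = 55.863 − 38.310 = 17.6 sabins.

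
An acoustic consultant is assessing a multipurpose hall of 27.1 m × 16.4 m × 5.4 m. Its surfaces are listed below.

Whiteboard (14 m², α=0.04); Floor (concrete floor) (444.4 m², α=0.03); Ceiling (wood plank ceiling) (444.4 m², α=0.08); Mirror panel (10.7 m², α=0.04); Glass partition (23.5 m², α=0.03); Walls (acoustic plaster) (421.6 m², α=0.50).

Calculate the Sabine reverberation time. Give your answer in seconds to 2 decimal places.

1.48 sec

Equivalent absorption area: A = 14·0.04 + 444.4·0.03 + 444.4·0.08 + 10.7·0.04 + 23.5·0.03 + 421.6·0.50 = 261.377 m².
Room volume: 2399.976 m³.
RT60 = 0.161 · V / A = 0.161 × 2399.976 / 261.377 = 1.48 s.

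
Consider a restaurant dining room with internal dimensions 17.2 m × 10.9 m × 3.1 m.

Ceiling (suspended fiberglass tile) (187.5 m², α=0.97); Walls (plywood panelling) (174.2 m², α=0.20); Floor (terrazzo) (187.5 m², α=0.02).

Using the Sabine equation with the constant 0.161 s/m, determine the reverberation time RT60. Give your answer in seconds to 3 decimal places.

Summing Sᵢαᵢ: 181.875 + 34.840 + 3.750 → A = 220.465 sabins.
Volume V = 17.2 × 10.9 × 3.1 = 581.188 m³.
Sabine: RT60 = 0.161 × 581.188 / 220.465 = 0.424 s.

0.424 s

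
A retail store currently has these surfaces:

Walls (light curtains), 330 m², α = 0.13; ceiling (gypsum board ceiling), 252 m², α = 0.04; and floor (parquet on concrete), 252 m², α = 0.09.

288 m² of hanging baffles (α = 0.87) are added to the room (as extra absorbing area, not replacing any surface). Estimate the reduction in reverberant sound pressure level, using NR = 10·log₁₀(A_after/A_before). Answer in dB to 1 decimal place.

6.3 dB

A_before = Σ Sᵢαᵢ = 330·0.13 + 252·0.04 + 252·0.09 = 75.660 sabins.
Added absorption = 288 × 0.87 = 250.560 sabins.
A_after = 75.660 + 250.560 = 326.220 sabins.
NR = 10·log₁₀(326.220/75.660) = 6.3 dB.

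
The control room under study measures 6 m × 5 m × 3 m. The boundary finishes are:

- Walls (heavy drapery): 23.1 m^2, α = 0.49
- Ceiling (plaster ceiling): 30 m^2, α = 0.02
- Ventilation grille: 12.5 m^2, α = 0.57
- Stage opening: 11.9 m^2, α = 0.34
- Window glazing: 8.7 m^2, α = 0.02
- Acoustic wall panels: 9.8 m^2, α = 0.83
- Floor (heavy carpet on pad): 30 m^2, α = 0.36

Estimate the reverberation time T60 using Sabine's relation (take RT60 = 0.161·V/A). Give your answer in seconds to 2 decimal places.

0.34 s

Equivalent absorption area: A = 23.1*0.49 + 30*0.02 + 12.5*0.57 + 11.9*0.34 + 8.7*0.02 + 9.8*0.83 + 30*0.36 = 42.198 m^2.
Room volume: 90 m³.
T = 0.161 V/A = 0.161·90/42.198 = 0.34 s.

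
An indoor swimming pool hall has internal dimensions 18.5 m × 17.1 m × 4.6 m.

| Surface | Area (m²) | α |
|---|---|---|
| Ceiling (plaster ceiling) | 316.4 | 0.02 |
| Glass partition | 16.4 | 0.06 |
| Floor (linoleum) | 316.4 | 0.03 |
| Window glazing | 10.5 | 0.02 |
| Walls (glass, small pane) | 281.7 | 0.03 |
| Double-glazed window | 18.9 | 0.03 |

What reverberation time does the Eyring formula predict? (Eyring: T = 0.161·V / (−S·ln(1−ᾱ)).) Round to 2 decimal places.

S = Σ Sᵢ = 960.3 m².
Absorption A = 316.4·0.02 + 16.4·0.06 + 316.4·0.03 + 10.5·0.02 + 281.7·0.03 + 18.9·0.03 = 26.032 sabins.
Mean coefficient ᾱ = A/S = 0.0271.
−S·ln(1−ᾱ) = −960.3 × ln(1 − 0.0271) = 26.383.
V = 18.5 × 17.1 × 4.6 = 1455.21 m³.
RT60 = 0.161 × 1455.21 / 26.383 = 8.88 s.

8.88 sec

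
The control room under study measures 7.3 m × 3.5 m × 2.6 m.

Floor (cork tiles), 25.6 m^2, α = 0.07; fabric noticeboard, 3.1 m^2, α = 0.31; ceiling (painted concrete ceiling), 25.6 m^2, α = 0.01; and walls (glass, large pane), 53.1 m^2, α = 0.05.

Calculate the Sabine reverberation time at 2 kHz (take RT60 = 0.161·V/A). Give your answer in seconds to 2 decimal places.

1.89 sec

Equivalent absorption area: A = 25.6*0.07 + 3.1*0.31 + 25.6*0.01 + 53.1*0.05 = 5.664 m^2.
Volume V = 7.3 × 3.5 × 2.6 = 66.43 m³.
RT60 = 0.161 · V / A = 0.161 × 66.43 / 5.664 = 1.89 s.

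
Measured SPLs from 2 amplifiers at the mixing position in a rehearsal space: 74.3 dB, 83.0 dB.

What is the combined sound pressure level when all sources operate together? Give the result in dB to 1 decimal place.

Σ 10^(Lᵢ/10) = 2.264e+08.
Back to dB: 10·log₁₀ Σ = 83.5 dB.

83.5 dB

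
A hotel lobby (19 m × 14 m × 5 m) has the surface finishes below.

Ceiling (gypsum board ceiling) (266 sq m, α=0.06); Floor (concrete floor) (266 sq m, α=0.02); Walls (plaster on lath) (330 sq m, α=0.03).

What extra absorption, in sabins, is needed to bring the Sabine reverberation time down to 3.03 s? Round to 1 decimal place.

Total absorption A₁ = 266*0.06 + 266*0.02 + 330*0.03
  = 15.960 + 5.320 + 9.900 = 31.180 sq m sabins.
Target A₂ = 0.161·1330/3.03 = 70.670 sabins (V = 1330 m³).
Additional absorption ΔA = 70.670 − 31.180 = 39.5 sabins.

39.5 sabins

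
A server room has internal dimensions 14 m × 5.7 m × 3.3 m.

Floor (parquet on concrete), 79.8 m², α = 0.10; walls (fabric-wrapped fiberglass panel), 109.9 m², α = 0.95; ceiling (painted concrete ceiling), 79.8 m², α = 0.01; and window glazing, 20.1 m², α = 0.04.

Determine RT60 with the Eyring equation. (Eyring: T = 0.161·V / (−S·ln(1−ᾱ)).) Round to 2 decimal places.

S = Σ Sᵢ = 289.6 m².
Σ(Sᵢαᵢ) = 79.8×0.10 + 109.9×0.95 + 79.8×0.01 + 20.1×0.04 = 113.987.
ᾱ = 113.987 / 289.6 = 0.3936.
Eyring denominator: −S ln(1−ᾱ) = 144.862.
V = 14 × 5.7 × 3.3 = 263.34 m³.
T = 0.161·V/[−S·ln(1−ᾱ)] = 0.161·263.34/144.862 = 0.29 s.

0.29 seconds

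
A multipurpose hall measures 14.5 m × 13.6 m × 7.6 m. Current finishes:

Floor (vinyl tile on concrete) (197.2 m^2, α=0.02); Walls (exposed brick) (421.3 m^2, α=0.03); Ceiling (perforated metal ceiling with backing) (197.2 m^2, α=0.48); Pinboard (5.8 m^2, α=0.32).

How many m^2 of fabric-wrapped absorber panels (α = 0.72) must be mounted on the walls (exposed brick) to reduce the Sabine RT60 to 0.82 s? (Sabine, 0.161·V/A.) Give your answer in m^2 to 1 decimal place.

A₁ = Σ Sᵢαᵢ = 197.2*0.02 + 421.3*0.03 + 197.2*0.48 + 5.8*0.32 = 113.095 sabins.
Required A₂ = 0.161·1498.72/0.82 = 294.261 sabins.
ΔA needed = 294.261 − 113.095 = 181.166 sabins.
Each m^2 of panel replacing the walls (exposed brick) adds (0.72 − 0.03) = 0.69 sabins.
Panel area = 181.166 / 0.69 = 262.6 m^2.

262.6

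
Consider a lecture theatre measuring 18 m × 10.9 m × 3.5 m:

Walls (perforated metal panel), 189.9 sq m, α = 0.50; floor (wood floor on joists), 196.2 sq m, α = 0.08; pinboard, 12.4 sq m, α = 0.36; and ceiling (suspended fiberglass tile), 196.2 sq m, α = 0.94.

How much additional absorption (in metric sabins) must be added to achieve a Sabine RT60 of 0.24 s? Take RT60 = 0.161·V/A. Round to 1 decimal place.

A₁ = Σ Sᵢαᵢ = 189.9·0.50 + 196.2·0.08 + 12.4·0.36 + 196.2·0.94 = 299.538 sabins.
V = 686.7 m³. Required absorption A₂ = 0.161 × 686.7 / 0.24 = 460.661 sabins.
Shortfall: 460.661 − 299.538 = 161.1 sabins.

161.1 sabins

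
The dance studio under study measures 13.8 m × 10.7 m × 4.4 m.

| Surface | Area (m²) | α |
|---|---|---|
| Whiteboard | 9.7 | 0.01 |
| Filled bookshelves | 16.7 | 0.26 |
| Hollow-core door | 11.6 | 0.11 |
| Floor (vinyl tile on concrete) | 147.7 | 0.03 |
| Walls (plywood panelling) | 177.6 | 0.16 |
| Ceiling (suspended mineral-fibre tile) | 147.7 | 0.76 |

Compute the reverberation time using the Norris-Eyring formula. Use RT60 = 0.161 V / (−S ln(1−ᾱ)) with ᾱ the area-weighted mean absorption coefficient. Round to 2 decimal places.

Total surface area S = 9.7 + 16.7 + 11.6 + 147.7 + 177.6 + 147.7 = 511.0 m².
Σ(Sᵢαᵢ) = 9.7·0.01 + 16.7·0.26 + 11.6·0.11 + 147.7·0.03 + 177.6·0.16 + 147.7·0.76 = 150.814.
Mean coefficient ᾱ = A/S = 0.2951.
−S·ln(1−ᾱ) = −511.0 × ln(1 − 0.2951) = 178.696.
V = 13.8 × 10.7 × 4.4 = 649.704 m³.
RT60 = 0.161 × 649.704 / 178.696 = 0.59 s.

0.59 s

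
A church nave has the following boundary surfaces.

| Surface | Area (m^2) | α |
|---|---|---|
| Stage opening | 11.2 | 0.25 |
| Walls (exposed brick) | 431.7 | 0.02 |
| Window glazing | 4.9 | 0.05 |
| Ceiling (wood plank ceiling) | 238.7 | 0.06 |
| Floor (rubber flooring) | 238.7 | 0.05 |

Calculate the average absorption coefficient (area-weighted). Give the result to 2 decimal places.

Total surface area S = 925.2 m^2.
Σ(Sᵢαᵢ) = 11.2·0.25 + 431.7·0.02 + 4.9·0.05 + 238.7·0.06 + 238.7·0.05 = 37.936.
ᾱ = A/S = 0.04.

0.04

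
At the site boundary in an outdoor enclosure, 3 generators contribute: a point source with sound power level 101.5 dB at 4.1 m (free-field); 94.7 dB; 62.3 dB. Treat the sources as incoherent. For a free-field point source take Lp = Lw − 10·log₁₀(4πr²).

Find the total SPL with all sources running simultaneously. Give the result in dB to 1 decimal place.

Source at 4.1 m: Lp = 101.5 − 10·log₁₀(4π·4.1²) = 101.5 − 10·log₁₀(211.241) = 78.3 dB.
Sum in the linear (power) domain: Σ 10^(Lᵢ/10) = 10^(78.3/10) + 10^(94.7/10) + 10^(62.3/10) = 3.021e+09.
L_total = 10·log₁₀(3.021e+09) = 94.8 dB.

94.8 dB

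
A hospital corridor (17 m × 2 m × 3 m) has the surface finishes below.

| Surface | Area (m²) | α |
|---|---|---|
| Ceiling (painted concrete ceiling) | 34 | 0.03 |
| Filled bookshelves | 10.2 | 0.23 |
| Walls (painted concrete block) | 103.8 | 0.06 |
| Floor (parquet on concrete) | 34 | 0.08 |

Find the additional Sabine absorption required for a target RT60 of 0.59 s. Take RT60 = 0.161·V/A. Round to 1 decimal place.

15.5 sabins

Total absorption A₁ = 34·0.03 + 10.2·0.23 + 103.8·0.06 + 34·0.08
  = 1.020 + 2.346 + 6.228 + 2.720 = 12.314 m² sabins.
Target A₂ = 0.161·102/0.59 = 27.834 sabins (V = 102 m³).
Shortfall: 27.834 − 12.314 = 15.5 sabins.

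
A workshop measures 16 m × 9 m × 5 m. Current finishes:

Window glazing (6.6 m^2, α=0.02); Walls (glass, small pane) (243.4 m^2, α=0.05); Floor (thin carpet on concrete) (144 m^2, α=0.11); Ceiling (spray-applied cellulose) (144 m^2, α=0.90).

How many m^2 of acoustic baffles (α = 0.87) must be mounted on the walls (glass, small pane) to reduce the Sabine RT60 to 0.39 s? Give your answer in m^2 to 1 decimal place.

Total absorption A₁ = 6.6×0.02 + 243.4×0.05 + 144×0.11 + 144×0.90
  = 0.132 + 12.170 + 15.840 + 129.600 = 157.742 m^2 sabins.
Required A₂ = 0.161·720/0.39 = 297.231 sabins.
ΔA needed = 297.231 − 157.742 = 139.489 sabins.
Each m^2 of panel replacing the walls (glass, small pane) adds (0.87 − 0.05) = 0.82 sabins.
Panel area = 139.489 / 0.82 = 170.1 m^2.

170.1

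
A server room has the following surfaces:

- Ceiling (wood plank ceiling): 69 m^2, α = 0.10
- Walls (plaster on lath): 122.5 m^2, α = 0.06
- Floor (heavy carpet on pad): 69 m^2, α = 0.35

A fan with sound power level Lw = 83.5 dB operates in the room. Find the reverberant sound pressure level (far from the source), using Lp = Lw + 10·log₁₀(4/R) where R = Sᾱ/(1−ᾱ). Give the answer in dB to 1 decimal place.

Σ(Sᵢαᵢ) = 69×0.10 + 122.5×0.06 + 69×0.35 = 38.400; total area S = 260.5 m^2.
ᾱ = 0.1474, so room constant R = A/(1−ᾱ) = 45.039 m^2.
Lp = 83.5 + 10·log₁₀(4/45.039) = 83.5 + (-10.52) = 73.0 dB.

73.0 dB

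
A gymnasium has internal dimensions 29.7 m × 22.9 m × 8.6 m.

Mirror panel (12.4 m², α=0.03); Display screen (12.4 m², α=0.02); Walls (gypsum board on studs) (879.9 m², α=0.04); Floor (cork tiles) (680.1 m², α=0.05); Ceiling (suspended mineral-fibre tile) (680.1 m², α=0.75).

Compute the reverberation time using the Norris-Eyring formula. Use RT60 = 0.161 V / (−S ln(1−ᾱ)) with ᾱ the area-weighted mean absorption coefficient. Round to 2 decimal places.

S = Σ Sᵢ = 2264.9 m².
Σ(Sᵢαᵢ) = 12.4×0.03 + 12.4×0.02 + 879.9×0.04 + 680.1×0.05 + 680.1×0.75 = 579.896.
ᾱ = 579.896 / 2264.9 = 0.2560.
Eyring denominator: −S ln(1−ᾱ) = 669.763.
V = 29.7 × 22.9 × 8.6 = 5849.118 m³.
T = 0.161·V/[−S·ln(1−ᾱ)] = 0.161·5849.118/669.763 = 1.41 s.

1.41 seconds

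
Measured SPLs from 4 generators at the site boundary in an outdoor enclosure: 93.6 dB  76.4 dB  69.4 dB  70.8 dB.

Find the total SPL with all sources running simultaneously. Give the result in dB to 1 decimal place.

Sum in the linear (power) domain: Σ 10^(Lᵢ/10) = 10^(93.6/10) + 10^(76.4/10) + 10^(69.4/10) + 10^(70.8/10) = 2.355e+09.
L_total = 10·log₁₀(2.355e+09) = 93.7 dB.

93.7 dB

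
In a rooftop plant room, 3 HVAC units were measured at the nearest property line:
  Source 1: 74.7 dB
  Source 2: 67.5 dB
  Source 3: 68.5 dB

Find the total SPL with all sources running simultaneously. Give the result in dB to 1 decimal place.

76.3 dB

Σ 10^(Lᵢ/10) = 4.221e+07.
L_total = 10·log₁₀(4.221e+07) = 76.3 dB.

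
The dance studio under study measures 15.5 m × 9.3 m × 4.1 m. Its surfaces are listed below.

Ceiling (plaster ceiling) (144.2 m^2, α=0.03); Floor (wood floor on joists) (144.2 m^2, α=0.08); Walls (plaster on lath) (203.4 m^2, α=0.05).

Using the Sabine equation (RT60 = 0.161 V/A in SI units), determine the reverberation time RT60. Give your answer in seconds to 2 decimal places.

A = Σ Sᵢαᵢ = 144.2×0.03 + 144.2×0.08 + 203.4×0.05 = 26.032 sabins.
Volume V = 15.5 × 9.3 × 4.1 = 591.015 m³.
RT60 = 0.161 · V / A = 0.161 × 591.015 / 26.032 = 3.66 s.

3.66 s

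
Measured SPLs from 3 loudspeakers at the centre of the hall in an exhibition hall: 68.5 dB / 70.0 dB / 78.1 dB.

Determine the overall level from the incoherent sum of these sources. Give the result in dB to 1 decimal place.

79.1 dB

Converting to relative power and adding: 10^(68.5/10) + 10^(70.0/10) + 10^(78.1/10) = 8.164e+07.
Combined level = 10 log₁₀(8.164e+07) = 79.1 dB.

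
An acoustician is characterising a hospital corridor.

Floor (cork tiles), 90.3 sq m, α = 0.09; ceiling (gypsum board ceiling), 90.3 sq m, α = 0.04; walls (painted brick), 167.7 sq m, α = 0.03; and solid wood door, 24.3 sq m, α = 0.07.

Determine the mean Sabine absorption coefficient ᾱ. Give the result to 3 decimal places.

Total surface area S = 372.6 sq m.
Weighted sum Σ Sα = 18.471.
ᾱ = 18.471 / 372.6 = 0.050.

0.050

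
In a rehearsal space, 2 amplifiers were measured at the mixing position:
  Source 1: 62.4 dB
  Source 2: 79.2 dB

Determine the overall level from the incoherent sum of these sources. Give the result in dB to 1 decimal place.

79.3 dB

Converting to relative power and adding: 10^(62.4/10) + 10^(79.2/10) = 8.491e+07.
Back to dB: 10·log₁₀ Σ = 79.3 dB.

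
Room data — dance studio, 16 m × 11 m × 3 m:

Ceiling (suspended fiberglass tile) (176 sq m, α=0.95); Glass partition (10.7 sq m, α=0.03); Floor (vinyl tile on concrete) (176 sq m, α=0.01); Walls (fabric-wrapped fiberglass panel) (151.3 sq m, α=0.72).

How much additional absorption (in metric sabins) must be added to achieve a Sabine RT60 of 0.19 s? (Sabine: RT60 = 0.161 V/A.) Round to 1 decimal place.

169.2 sabins

Summing Sᵢαᵢ: 167.200 + 0.321 + 1.760 + 108.936 → A₁ = 278.217 sabins.
For T = 0.19 s, need A₂ = 0.161·V/T = 0.161·528/0.19 = 447.411 sabins.
Shortfall: 447.411 − 278.217 = 169.2 sabins.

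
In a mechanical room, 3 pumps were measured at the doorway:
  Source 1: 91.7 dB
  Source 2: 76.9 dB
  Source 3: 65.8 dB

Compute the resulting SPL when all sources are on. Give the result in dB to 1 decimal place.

Sum in the linear (power) domain: Σ 10^(Lᵢ/10) = 10^(91.7/10) + 10^(76.9/10) + 10^(65.8/10) = 1.532e+09.
Combined level = 10 log₁₀(1.532e+09) = 91.9 dB.

91.9 dB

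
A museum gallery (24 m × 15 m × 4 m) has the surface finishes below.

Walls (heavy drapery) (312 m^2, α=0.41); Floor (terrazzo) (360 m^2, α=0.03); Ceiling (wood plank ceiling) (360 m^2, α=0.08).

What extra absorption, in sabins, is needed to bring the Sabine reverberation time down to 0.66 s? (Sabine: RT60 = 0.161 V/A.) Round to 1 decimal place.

Total absorption A₁ = 312·0.41 + 360·0.03 + 360·0.08
  = 127.920 + 10.800 + 28.800 = 167.520 m^2 sabins.
For T = 0.66 s, need A₂ = 0.161·V/T = 0.161·1440/0.66 = 351.273 sabins.
Additional absorption ΔA = 351.273 − 167.520 = 183.8 sabins.

183.8 sabins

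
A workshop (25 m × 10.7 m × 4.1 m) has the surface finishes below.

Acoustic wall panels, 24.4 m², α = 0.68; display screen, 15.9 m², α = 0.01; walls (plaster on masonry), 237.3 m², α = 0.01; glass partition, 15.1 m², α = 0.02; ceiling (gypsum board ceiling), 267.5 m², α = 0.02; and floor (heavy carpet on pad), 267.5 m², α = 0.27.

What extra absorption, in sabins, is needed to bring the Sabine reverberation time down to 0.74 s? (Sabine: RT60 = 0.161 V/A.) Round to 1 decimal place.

141.6 sabins

Summing Sᵢαᵢ: 16.592 + 0.159 + 2.373 + 0.302 + 5.350 + 72.225 → A₁ = 97.001 sabins.
V = 1096.75 m³. Required absorption A₂ = 0.161 × 1096.75 / 0.74 = 238.617 sabins.
ΔA = A₂ − A₁ = 238.617 − 97.001 = 141.6 sabins.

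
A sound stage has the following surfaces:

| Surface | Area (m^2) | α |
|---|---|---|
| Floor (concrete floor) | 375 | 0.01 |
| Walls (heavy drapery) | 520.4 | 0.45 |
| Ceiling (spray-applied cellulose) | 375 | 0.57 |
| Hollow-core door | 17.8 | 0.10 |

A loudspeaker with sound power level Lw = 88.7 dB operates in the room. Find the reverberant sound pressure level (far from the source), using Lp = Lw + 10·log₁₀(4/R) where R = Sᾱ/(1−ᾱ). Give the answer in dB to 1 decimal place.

A = 453.460 sabins; S = 1288.2 m^2.
ᾱ = 0.3520, so room constant R = A/(1−ᾱ) = 699.784 m^2.
Lp = Lw + 10 log₁₀(4/R) = 88.7 -22.43 = 66.3 dB.

66.3 dB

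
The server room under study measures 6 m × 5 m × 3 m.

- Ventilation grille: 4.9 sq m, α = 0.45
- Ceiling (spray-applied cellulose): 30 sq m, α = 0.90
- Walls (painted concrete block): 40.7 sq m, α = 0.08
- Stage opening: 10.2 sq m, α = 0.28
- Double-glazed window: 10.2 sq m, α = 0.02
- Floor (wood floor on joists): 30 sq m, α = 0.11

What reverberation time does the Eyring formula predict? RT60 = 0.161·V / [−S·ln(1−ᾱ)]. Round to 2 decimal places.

0.31 s

Total surface area S = 4.9 + 30 + 40.7 + 10.2 + 10.2 + 30 = 126.0 sq m.
Absorption A = 4.9×0.45 + 30×0.90 + 40.7×0.08 + 10.2×0.28 + 10.2×0.02 + 30×0.11 = 38.821 sabins.
ᾱ = 38.821 / 126.0 = 0.3081.
−S·ln(1−ᾱ) = −126.0 × ln(1 − 0.3081) = 46.408.
V = 6 × 5 × 3 = 90 m³.
T = 0.161·V/[−S·ln(1−ᾱ)] = 0.161·90/46.408 = 0.31 s.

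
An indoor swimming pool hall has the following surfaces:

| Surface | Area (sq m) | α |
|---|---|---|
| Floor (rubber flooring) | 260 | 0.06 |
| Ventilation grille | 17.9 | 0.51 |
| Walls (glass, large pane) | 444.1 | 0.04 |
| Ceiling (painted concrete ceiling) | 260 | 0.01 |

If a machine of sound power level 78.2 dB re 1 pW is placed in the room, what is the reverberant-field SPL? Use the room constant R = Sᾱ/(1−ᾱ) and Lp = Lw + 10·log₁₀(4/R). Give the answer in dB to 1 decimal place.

67.5 dB

A = 45.093 sabins; S = 982.0 sq m.
ᾱ = 45.093/982.0 = 0.0459; R = Sᾱ/(1−ᾱ) = 45.093/(1−0.0459) = 47.262 sq m.
Lp = Lw + 10 log₁₀(4/R) = 78.2 -10.72 = 67.5 dB.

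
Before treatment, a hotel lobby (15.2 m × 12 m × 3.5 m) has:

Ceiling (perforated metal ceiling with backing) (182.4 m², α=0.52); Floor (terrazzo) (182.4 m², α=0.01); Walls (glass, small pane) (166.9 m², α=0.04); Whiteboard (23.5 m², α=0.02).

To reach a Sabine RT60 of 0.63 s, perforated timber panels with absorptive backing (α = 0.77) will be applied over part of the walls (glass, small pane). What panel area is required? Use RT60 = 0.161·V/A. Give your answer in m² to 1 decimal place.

81.3

Summing Sᵢαᵢ: 94.848 + 1.824 + 6.676 + 0.470 → A₁ = 103.818 sabins.
Required A₂ = 0.161·638.4/0.63 = 163.147 sabins.
Absorption to add: 163.147 − 103.818 = 59.329 sabins.
Each m² of panel replacing the walls (glass, small pane) adds (0.77 − 0.04) = 0.73 sabins.
Area = ΔA/Δα = 59.329/0.73 = 81.3 m².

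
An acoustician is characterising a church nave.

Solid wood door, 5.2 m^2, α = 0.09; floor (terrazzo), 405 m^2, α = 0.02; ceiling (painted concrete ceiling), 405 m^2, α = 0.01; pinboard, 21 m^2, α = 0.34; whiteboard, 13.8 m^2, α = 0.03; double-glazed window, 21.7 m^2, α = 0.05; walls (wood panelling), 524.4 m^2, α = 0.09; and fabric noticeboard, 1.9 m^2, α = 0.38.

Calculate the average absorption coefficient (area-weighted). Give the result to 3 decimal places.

Total surface area S = 1398.0 m^2.
Weighted sum Σ Sα = 69.175.
ᾱ = A/S = 0.049.

0.049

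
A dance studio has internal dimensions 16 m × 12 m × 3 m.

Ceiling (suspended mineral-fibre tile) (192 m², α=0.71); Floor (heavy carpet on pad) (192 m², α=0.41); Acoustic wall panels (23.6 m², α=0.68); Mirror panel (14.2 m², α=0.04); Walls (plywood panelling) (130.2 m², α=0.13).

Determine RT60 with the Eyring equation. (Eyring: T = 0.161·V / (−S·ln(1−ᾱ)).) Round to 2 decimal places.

0.28 seconds

Total surface area S = 192 + 192 + 23.6 + 14.2 + 130.2 = 552.0 m².
Absorption A = 192·0.71 + 192·0.41 + 23.6·0.68 + 14.2·0.04 + 130.2·0.13 = 248.582 sabins.
ᾱ = 248.582 / 552.0 = 0.4503.
Eyring denominator: −S ln(1−ᾱ) = 330.307.
V = 16 × 12 × 3 = 576 m³.
T = 0.161·V/[−S·ln(1−ᾱ)] = 0.161·576/330.307 = 0.28 s.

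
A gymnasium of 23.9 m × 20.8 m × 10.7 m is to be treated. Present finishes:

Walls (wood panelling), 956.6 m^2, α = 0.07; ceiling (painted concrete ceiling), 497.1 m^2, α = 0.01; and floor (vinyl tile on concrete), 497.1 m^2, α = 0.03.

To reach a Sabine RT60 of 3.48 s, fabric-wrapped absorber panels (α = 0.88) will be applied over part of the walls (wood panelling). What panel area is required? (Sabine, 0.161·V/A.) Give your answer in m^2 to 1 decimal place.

196.6

Equivalent absorption area: A₁ = 956.6×0.07 + 497.1×0.01 + 497.1×0.03 = 86.846 m^2.
Required A₂ = 0.161·5319.184/3.48 = 246.089 sabins.
ΔA needed = 246.089 − 86.846 = 159.243 sabins.
Each m^2 of panel replacing the walls (wood panelling) adds (0.88 − 0.07) = 0.81 sabins.
Panel area = 159.243 / 0.81 = 196.6 m^2.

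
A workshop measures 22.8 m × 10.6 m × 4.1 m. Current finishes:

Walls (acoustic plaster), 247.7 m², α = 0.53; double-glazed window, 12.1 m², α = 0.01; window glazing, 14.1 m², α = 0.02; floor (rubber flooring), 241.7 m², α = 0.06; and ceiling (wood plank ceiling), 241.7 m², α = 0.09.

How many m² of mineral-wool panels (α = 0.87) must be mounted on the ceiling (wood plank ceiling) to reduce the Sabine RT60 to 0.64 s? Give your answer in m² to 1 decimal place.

104.3

Equivalent absorption area: A₁ = 247.7×0.53 + 12.1×0.01 + 14.1×0.02 + 241.7×0.06 + 241.7×0.09 = 167.939 m².
Required A₂ = 0.161·990.888/0.64 = 249.270 sabins.
Absorption to add: 249.270 − 167.939 = 81.331 sabins.
Each m² of panel replacing the ceiling (wood plank ceiling) adds (0.87 − 0.09) = 0.78 sabins.
Area = ΔA/Δα = 81.331/0.78 = 104.3 m².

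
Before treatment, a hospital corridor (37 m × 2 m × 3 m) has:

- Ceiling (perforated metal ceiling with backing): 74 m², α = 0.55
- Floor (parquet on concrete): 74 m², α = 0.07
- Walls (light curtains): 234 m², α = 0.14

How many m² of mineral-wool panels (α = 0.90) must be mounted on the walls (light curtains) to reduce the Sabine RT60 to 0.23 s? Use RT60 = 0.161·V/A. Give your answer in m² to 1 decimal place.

101.0

Total absorption A₁ = 74*0.55 + 74*0.07 + 234*0.14
  = 40.700 + 5.180 + 32.760 = 78.640 m² sabins.
V = 222 m³. Target absorption A₂ = 0.161 × 222 / 0.23 = 155.400 sabins.
ΔA needed = 155.400 − 78.640 = 76.760 sabins.
Each m² of panel replacing the walls (light curtains) adds (0.90 − 0.14) = 0.76 sabins.
Area = ΔA/Δα = 76.760/0.76 = 101.0 m².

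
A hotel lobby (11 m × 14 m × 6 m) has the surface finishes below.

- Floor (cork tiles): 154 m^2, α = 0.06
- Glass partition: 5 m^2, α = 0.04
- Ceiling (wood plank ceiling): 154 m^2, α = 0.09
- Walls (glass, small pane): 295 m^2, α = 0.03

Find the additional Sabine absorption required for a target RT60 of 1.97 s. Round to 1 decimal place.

43.4 sabins

A₁ = Σ Sᵢαᵢ = 154×0.06 + 5×0.04 + 154×0.09 + 295×0.03 = 32.150 sabins.
Target A₂ = 0.161·924/1.97 = 75.515 sabins (V = 924 m³).
ΔA = A₂ − A₁ = 75.515 − 32.150 = 43.4 sabins.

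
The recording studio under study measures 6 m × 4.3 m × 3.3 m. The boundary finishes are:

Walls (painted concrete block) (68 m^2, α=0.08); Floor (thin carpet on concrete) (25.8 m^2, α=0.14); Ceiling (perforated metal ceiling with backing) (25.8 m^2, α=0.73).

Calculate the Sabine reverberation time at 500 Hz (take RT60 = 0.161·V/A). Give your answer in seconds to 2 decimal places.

0.49 s

Equivalent absorption area: A = 68*0.08 + 25.8*0.14 + 25.8*0.73 = 27.886 m^2.
Volume V = 6 × 4.3 × 3.3 = 85.14 m³.
RT60 = 0.161 · V / A = 0.161 × 85.14 / 27.886 = 0.49 s.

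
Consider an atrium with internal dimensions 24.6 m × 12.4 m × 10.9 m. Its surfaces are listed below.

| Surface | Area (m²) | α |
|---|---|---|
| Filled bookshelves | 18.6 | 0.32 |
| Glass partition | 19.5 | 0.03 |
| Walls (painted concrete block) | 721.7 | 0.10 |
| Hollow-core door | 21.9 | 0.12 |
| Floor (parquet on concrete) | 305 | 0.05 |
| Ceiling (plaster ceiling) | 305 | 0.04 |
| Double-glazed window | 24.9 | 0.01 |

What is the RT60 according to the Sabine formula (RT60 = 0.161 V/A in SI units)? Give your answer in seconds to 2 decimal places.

Total absorption A = 18.6*0.32 + 19.5*0.03 + 721.7*0.10 + 21.9*0.12 + 305*0.05 + 305*0.04 + 24.9*0.01
  = 5.952 + 0.585 + 72.170 + 2.628 + 15.250 + 12.200 + 0.249 = 109.034 m² sabins.
V = 24.6·12.4·10.9 = 3324.936 m³.
RT60 = 0.161 · V / A = 0.161 × 3324.936 / 109.034 = 4.91 s.

4.91 s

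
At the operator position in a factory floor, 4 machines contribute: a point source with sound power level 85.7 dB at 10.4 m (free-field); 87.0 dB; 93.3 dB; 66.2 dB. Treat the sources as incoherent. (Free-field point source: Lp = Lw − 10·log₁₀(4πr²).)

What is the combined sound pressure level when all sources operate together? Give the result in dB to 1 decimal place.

Source at 10.4 m: Lp = 85.7 − 10·log₁₀(4π·10.4²) = 85.7 − 10·log₁₀(1359.179) = 54.4 dB.
Converting to relative power and adding: 10^(54.4/10) + 10^(87.0/10) + 10^(93.3/10) + 10^(66.2/10) = 2.644e+09.
L_total = 10·log₁₀(2.644e+09) = 94.2 dB.

94.2 dB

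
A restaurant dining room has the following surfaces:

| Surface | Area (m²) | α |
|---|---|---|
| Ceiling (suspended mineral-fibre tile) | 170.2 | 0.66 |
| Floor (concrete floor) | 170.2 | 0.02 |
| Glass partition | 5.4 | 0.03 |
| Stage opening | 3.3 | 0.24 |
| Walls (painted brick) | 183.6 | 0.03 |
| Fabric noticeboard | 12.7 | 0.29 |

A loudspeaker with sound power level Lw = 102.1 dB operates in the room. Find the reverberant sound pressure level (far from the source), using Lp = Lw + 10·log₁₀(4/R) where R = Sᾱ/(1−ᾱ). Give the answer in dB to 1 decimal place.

86.0 dB

A = 125.881 sabins; S = 545.4 m².
ᾱ = 125.881/545.4 = 0.2308; R = Sᾱ/(1−ᾱ) = 125.881/(1−0.2308) = 163.652 m².
Lp = Lw + 10 log₁₀(4/R) = 102.1 -16.12 = 86.0 dB.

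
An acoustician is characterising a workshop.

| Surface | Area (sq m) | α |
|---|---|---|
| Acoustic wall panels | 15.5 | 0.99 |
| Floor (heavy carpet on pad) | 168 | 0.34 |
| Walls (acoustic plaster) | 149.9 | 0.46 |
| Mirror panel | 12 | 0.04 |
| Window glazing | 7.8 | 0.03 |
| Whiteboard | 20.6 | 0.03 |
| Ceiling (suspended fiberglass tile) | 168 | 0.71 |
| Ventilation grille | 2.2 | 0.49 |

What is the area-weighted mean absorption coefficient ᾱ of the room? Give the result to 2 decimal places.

0.48

S = Σ Sᵢ = 15.5 + 168 + 149.9 + 12 + 7.8 + 20.6 + 168 + 2.2 = 544.0 sq m.
Σ(Sᵢαᵢ) = 15.5*0.99 + 168*0.34 + 149.9*0.46 + 12*0.04 + 7.8*0.03 + 20.6*0.03 + 168*0.71 + 2.2*0.49 = 263.109.
ᾱ = 263.109 / 544.0 = 0.48.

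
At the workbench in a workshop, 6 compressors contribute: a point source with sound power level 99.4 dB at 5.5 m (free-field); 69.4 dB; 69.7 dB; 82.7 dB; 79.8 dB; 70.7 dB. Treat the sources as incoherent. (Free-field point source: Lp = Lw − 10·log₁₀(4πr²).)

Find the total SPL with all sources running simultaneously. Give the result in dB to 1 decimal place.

85.2 dB

Source at 5.5 m: Lp = 99.4 − 10·log₁₀(4π·5.5²) = 99.4 − 10·log₁₀(380.133) = 73.6 dB.
Σ 10^(Lᵢ/10) = 3.344e+08.
Back to dB: 10·log₁₀ Σ = 85.2 dB.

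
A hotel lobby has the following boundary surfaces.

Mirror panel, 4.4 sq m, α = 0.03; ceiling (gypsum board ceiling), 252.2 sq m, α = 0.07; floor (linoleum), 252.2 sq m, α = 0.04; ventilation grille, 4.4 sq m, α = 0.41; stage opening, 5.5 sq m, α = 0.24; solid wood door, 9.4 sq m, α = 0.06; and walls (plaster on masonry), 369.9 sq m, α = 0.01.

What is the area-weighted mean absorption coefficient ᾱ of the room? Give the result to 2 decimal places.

0.04

Total surface area S = 898.0 sq m.
Weighted sum Σ Sα = 35.261.
ᾱ = 35.261 / 898.0 = 0.04.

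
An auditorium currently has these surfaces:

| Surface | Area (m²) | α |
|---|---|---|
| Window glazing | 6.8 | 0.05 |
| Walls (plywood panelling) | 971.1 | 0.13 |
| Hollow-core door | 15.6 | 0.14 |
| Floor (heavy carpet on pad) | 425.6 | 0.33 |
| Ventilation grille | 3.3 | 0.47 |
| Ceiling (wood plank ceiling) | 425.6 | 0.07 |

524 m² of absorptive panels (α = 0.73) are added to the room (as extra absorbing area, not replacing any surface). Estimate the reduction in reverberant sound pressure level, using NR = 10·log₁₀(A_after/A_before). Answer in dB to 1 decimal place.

Equivalent absorption area: A_before = 6.8·0.05 + 971.1·0.13 + 15.6·0.14 + 425.6·0.33 + 3.3·0.47 + 425.6·0.07 = 300.558 m².
Treatment contributes 524·0.73 = 382.520 sabins.
A_after = 300.558 + 382.520 = 683.078 sabins.
NR = 10·log₁₀(683.078/300.558) = 3.6 dB.

3.6 dB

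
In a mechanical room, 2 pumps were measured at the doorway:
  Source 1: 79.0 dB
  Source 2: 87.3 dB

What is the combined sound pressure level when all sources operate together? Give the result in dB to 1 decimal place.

Sum in the linear (power) domain: Σ 10^(Lᵢ/10) = 10^(79.0/10) + 10^(87.3/10) = 6.165e+08.
Combined level = 10 log₁₀(6.165e+08) = 87.9 dB.

87.9 dB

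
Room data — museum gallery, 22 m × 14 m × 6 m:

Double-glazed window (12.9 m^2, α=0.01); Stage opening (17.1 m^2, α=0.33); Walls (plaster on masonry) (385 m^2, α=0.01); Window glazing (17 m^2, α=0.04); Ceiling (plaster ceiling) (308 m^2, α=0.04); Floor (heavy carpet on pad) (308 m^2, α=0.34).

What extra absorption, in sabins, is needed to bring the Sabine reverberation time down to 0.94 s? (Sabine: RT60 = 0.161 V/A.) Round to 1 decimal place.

189.2 sabins

A₁ = Σ Sᵢαᵢ = 12.9×0.01 + 17.1×0.33 + 385×0.01 + 17×0.04 + 308×0.04 + 308×0.34 = 127.342 sabins.
Target A₂ = 0.161·1848/0.94 = 316.519 sabins (V = 1848 m³).
Additional absorption ΔA = 316.519 − 127.342 = 189.2 sabins.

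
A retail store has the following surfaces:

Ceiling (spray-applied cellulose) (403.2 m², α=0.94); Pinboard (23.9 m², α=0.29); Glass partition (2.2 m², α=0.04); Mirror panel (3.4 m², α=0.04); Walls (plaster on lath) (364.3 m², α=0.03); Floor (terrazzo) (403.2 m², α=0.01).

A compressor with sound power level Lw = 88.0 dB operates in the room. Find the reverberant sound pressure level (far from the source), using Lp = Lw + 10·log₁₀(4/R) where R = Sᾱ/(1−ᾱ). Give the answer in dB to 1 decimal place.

66.2 dB

A = 401.124 sabins; S = 1200.2 m².
ᾱ = 0.3342, so room constant R = A/(1−ᾱ) = 602.469 m².
Lp = 88.0 + 10·log₁₀(4/602.469) = 88.0 + (-21.78) = 66.2 dB.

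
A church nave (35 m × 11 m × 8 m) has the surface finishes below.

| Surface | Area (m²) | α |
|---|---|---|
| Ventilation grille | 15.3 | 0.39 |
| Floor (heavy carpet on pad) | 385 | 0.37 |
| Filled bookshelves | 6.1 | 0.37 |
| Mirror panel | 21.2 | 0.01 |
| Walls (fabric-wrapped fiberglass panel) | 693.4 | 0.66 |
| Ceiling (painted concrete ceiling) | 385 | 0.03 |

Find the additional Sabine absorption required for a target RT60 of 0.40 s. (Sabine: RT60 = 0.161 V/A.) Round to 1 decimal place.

619.6 sabins

Equivalent absorption area: A₁ = 15.3*0.39 + 385*0.37 + 6.1*0.37 + 21.2*0.01 + 693.4*0.66 + 385*0.03 = 620.080 m².
V = 3080 m³. Required absorption A₂ = 0.161 × 3080 / 0.40 = 1239.700 sabins.
ΔA = A₂ − A₁ = 1239.700 − 620.080 = 619.6 sabins.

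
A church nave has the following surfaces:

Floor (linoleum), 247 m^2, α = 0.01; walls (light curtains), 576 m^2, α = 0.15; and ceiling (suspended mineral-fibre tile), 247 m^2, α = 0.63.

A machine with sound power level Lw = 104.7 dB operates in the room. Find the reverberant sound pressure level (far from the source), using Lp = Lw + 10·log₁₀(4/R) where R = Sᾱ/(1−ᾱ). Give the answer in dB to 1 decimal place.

85.7 dB

Σ(Sᵢαᵢ) = 247·0.01 + 576·0.15 + 247·0.63 = 244.480; total area S = 1070.0 m^2.
ᾱ = 0.2285, so room constant R = A/(1−ᾱ) = 316.889 m^2.
Lp = 104.7 + 10·log₁₀(4/316.889) = 104.7 + (-18.99) = 85.7 dB.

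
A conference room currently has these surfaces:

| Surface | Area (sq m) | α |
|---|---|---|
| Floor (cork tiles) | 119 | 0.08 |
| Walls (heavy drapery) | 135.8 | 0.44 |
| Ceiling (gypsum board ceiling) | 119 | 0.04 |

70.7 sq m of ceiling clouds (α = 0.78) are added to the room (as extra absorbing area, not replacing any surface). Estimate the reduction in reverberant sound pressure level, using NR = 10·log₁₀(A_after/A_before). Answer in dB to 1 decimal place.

Equivalent absorption area: A_before = 119*0.08 + 135.8*0.44 + 119*0.04 = 74.032 sq m.
Added absorption = 70.7 × 0.78 = 55.146 sabins.
A_after = 74.032 + 55.146 = 129.178 sabins.
Reduction = 10 log₁₀(A_after/A_before) = 10 log₁₀(1.7449) = 2.4 dB.

2.4 dB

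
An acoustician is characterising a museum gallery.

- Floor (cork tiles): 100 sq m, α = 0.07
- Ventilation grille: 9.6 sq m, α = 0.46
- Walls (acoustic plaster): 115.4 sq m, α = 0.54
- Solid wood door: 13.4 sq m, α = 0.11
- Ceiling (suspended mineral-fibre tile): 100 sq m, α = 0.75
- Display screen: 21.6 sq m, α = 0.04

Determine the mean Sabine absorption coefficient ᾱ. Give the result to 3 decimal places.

0.420

Total surface area S = 360.0 sq m.
A = 100·0.07 + 9.6·0.46 + 115.4·0.54 + 13.4·0.11 + 100·0.75 + 21.6·0.04 = 151.070 sabins.
ᾱ = 151.070 / 360.0 = 0.420.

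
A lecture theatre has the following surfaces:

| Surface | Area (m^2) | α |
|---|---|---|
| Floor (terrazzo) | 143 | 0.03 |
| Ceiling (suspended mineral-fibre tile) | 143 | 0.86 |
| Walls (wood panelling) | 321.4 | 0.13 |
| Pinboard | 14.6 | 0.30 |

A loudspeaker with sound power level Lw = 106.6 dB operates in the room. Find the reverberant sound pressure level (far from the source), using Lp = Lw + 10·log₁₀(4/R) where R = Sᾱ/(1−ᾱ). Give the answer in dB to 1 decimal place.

88.8 dB

Σ(Sᵢαᵢ) = 143×0.03 + 143×0.86 + 321.4×0.13 + 14.6×0.30 = 173.432; total area S = 622.0 m^2.
ᾱ = 0.2788, so room constant R = A/(1−ᾱ) = 240.477 m^2.
Lp = Lw + 10 log₁₀(4/R) = 106.6 -17.79 = 88.8 dB.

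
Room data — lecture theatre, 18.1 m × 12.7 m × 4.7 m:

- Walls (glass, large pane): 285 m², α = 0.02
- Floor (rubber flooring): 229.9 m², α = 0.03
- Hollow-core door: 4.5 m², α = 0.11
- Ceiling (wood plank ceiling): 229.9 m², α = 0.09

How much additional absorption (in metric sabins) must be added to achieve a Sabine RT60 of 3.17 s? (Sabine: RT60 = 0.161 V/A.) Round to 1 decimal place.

21.1 sabins

A₁ = Σ Sᵢαᵢ = 285·0.02 + 229.9·0.03 + 4.5·0.11 + 229.9·0.09 = 33.783 sabins.
Target A₂ = 0.161·1080.389/3.17 = 54.871 sabins (V = 1080.389 m³).
Shortfall: 54.871 − 33.783 = 21.1 sabins.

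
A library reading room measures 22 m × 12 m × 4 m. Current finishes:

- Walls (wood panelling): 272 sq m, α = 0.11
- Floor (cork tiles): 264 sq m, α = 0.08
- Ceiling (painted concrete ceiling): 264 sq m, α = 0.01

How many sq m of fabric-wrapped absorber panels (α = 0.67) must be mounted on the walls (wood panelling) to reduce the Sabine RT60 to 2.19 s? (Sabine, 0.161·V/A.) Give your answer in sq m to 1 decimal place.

42.8

Summing Sᵢαᵢ: 29.920 + 21.120 + 2.640 → A₁ = 53.680 sabins.
Required A₂ = 0.161·1056/2.19 = 77.633 sabins.
ΔA needed = 77.633 − 53.680 = 23.953 sabins.
Net gain per sq m: Δα = 0.67 − 0.11 = 0.56.
Area = ΔA/Δα = 23.953/0.56 = 42.8 sq m.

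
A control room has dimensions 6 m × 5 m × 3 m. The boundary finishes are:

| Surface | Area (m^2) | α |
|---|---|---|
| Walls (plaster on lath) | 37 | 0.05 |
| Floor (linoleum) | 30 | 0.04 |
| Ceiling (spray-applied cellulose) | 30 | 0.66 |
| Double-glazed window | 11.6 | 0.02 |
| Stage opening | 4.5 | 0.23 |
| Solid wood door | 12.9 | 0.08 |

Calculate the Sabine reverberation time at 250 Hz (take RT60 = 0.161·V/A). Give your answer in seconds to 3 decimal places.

0.576 s

Total absorption A = 37·0.05 + 30·0.04 + 30·0.66 + 11.6·0.02 + 4.5·0.23 + 12.9·0.08
  = 1.850 + 1.200 + 19.800 + 0.232 + 1.035 + 1.032 = 25.149 m^2 sabins.
Room volume: 90 m³.
Sabine: RT60 = 0.161 × 90 / 25.149 = 0.576 s.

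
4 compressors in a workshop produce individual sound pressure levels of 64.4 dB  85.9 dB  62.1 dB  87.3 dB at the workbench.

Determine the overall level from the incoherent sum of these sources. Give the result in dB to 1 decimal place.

89.7 dB

Sum in the linear (power) domain: Σ 10^(Lᵢ/10) = 10^(64.4/10) + 10^(85.9/10) + 10^(62.1/10) + 10^(87.3/10) = 9.305e+08.
Combined level = 10 log₁₀(9.305e+08) = 89.7 dB.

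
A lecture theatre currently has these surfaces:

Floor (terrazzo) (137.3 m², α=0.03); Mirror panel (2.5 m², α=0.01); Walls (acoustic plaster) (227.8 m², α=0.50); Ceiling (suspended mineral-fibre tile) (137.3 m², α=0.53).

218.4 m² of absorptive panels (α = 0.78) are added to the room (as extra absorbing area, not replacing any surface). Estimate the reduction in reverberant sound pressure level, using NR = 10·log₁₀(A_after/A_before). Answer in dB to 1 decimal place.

2.8 dB

A_before = Σ Sᵢαᵢ = 137.3×0.03 + 2.5×0.01 + 227.8×0.50 + 137.3×0.53 = 190.813 sabins.
Added absorption = 218.4 × 0.78 = 170.352 sabins.
New total A_after = 361.165 sabins.
Reduction = 10 log₁₀(A_after/A_before) = 10 log₁₀(1.8928) = 2.8 dB.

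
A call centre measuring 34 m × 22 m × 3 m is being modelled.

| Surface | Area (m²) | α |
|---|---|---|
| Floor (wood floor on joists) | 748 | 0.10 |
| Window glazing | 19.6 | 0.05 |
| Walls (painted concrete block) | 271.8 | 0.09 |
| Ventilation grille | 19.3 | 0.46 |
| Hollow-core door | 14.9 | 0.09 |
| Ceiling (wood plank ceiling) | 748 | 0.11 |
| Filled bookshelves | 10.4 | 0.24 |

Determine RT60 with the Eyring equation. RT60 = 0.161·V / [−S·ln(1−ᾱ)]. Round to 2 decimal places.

1.75 s

Total surface area S = 748 + 19.6 + 271.8 + 19.3 + 14.9 + 748 + 10.4 = 1832.0 m².
Σ(Sᵢαᵢ) = 748×0.10 + 19.6×0.05 + 271.8×0.09 + 19.3×0.46 + 14.9×0.09 + 748×0.11 + 10.4×0.24 = 195.237.
ᾱ = 195.237 / 1832.0 = 0.1066.
Eyring denominator: −S ln(1−ᾱ) = 206.505.
V = 34 × 22 × 3 = 2244 m³.
T = 0.161·V/[−S·ln(1−ᾱ)] = 0.161·2244/206.505 = 1.75 s.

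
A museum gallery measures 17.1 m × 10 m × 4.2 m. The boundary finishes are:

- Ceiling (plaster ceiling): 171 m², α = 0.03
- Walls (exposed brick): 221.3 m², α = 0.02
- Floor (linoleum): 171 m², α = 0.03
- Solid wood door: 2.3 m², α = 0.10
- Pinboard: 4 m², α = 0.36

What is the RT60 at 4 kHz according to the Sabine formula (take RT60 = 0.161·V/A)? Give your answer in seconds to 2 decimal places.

7.07 seconds

Equivalent absorption area: A = 171*0.03 + 221.3*0.02 + 171*0.03 + 2.3*0.10 + 4*0.36 = 16.356 m².
V = 17.1·10·4.2 = 718.2 m³.
RT60 = 0.161 · V / A = 0.161 × 718.2 / 16.356 = 7.07 s.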